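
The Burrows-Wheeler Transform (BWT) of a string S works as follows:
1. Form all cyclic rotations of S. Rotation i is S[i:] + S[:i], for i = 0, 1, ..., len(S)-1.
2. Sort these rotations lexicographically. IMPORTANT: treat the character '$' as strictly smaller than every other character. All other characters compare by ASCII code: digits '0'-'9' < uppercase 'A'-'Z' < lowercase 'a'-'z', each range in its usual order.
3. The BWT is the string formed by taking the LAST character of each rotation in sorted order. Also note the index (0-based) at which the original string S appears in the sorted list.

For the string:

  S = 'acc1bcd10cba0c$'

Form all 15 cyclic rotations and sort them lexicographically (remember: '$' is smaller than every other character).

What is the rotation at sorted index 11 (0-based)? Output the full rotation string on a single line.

All 15 rotations (rotation i = S[i:]+S[:i]):
  rot[0] = acc1bcd10cba0c$
  rot[1] = cc1bcd10cba0c$a
  rot[2] = c1bcd10cba0c$ac
  rot[3] = 1bcd10cba0c$acc
  rot[4] = bcd10cba0c$acc1
  rot[5] = cd10cba0c$acc1b
  rot[6] = d10cba0c$acc1bc
  rot[7] = 10cba0c$acc1bcd
  rot[8] = 0cba0c$acc1bcd1
  rot[9] = cba0c$acc1bcd10
  rot[10] = ba0c$acc1bcd10c
  rot[11] = a0c$acc1bcd10cb
  rot[12] = 0c$acc1bcd10cba
  rot[13] = c$acc1bcd10cba0
  rot[14] = $acc1bcd10cba0c
Sorted (with $ < everything):
  sorted[0] = $acc1bcd10cba0c
  sorted[1] = 0c$acc1bcd10cba
  sorted[2] = 0cba0c$acc1bcd1
  sorted[3] = 10cba0c$acc1bcd
  sorted[4] = 1bcd10cba0c$acc
  sorted[5] = a0c$acc1bcd10cb
  sorted[6] = acc1bcd10cba0c$
  sorted[7] = ba0c$acc1bcd10c
  sorted[8] = bcd10cba0c$acc1
  sorted[9] = c$acc1bcd10cba0
  sorted[10] = c1bcd10cba0c$ac
  sorted[11] = cba0c$acc1bcd10
  sorted[12] = cc1bcd10cba0c$a
  sorted[13] = cd10cba0c$acc1b
  sorted[14] = d10cba0c$acc1bc
sorted[11] = cba0c$acc1bcd10

Answer: cba0c$acc1bcd10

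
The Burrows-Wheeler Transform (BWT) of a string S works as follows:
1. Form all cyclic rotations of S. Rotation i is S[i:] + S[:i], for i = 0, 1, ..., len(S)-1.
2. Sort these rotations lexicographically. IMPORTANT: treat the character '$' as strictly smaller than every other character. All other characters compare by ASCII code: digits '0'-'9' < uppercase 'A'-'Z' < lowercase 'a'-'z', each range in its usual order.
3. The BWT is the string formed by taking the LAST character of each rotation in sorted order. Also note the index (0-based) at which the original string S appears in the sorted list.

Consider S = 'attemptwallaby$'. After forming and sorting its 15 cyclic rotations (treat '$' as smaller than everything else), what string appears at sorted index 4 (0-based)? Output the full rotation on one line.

All 15 rotations (rotation i = S[i:]+S[:i]):
  rot[0] = attemptwallaby$
  rot[1] = ttemptwallaby$a
  rot[2] = temptwallaby$at
  rot[3] = emptwallaby$att
  rot[4] = mptwallaby$atte
  rot[5] = ptwallaby$attem
  rot[6] = twallaby$attemp
  rot[7] = wallaby$attempt
  rot[8] = allaby$attemptw
  rot[9] = llaby$attemptwa
  rot[10] = laby$attemptwal
  rot[11] = aby$attemptwall
  rot[12] = by$attemptwalla
  rot[13] = y$attemptwallab
  rot[14] = $attemptwallaby
Sorted (with $ < everything):
  sorted[0] = $attemptwallaby
  sorted[1] = aby$attemptwall
  sorted[2] = allaby$attemptw
  sorted[3] = attemptwallaby$
  sorted[4] = by$attemptwalla
  sorted[5] = emptwallaby$att
  sorted[6] = laby$attemptwal
  sorted[7] = llaby$attemptwa
  sorted[8] = mptwallaby$atte
  sorted[9] = ptwallaby$attem
  sorted[10] = temptwallaby$at
  sorted[11] = ttemptwallaby$a
  sorted[12] = twallaby$attemp
  sorted[13] = wallaby$attempt
  sorted[14] = y$attemptwallab
sorted[4] = by$attemptwalla

Answer: by$attemptwalla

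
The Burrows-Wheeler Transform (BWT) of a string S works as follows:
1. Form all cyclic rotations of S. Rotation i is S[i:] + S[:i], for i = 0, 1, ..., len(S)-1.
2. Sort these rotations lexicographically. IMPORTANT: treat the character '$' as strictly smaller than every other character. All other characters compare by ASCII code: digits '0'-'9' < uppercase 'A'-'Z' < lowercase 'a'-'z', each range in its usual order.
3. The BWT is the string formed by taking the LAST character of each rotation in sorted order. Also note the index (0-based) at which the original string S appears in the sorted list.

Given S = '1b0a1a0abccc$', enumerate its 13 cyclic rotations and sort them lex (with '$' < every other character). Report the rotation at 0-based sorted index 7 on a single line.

All 13 rotations (rotation i = S[i:]+S[:i]):
  rot[0] = 1b0a1a0abccc$
  rot[1] = b0a1a0abccc$1
  rot[2] = 0a1a0abccc$1b
  rot[3] = a1a0abccc$1b0
  rot[4] = 1a0abccc$1b0a
  rot[5] = a0abccc$1b0a1
  rot[6] = 0abccc$1b0a1a
  rot[7] = abccc$1b0a1a0
  rot[8] = bccc$1b0a1a0a
  rot[9] = ccc$1b0a1a0ab
  rot[10] = cc$1b0a1a0abc
  rot[11] = c$1b0a1a0abcc
  rot[12] = $1b0a1a0abccc
Sorted (with $ < everything):
  sorted[0] = $1b0a1a0abccc
  sorted[1] = 0a1a0abccc$1b
  sorted[2] = 0abccc$1b0a1a
  sorted[3] = 1a0abccc$1b0a
  sorted[4] = 1b0a1a0abccc$
  sorted[5] = a0abccc$1b0a1
  sorted[6] = a1a0abccc$1b0
  sorted[7] = abccc$1b0a1a0
  sorted[8] = b0a1a0abccc$1
  sorted[9] = bccc$1b0a1a0a
  sorted[10] = c$1b0a1a0abcc
  sorted[11] = cc$1b0a1a0abc
  sorted[12] = ccc$1b0a1a0ab
sorted[7] = abccc$1b0a1a0

Answer: abccc$1b0a1a0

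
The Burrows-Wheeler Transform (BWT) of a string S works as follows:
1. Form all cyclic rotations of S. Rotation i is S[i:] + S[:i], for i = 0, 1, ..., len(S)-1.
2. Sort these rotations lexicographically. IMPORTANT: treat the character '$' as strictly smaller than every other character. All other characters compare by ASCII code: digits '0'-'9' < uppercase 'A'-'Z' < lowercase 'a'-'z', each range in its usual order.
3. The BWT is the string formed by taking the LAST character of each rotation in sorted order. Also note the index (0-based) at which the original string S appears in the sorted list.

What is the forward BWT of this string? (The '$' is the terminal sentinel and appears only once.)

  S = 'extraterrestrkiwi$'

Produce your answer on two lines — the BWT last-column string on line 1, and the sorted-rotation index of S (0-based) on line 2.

All 18 rotations (rotation i = S[i:]+S[:i]):
  rot[0] = extraterrestrkiwi$
  rot[1] = xtraterrestrkiwi$e
  rot[2] = traterrestrkiwi$ex
  rot[3] = raterrestrkiwi$ext
  rot[4] = aterrestrkiwi$extr
  rot[5] = terrestrkiwi$extra
  rot[6] = errestrkiwi$extrat
  rot[7] = rrestrkiwi$extrate
  rot[8] = restrkiwi$extrater
  rot[9] = estrkiwi$extraterr
  rot[10] = strkiwi$extraterre
  rot[11] = trkiwi$extraterres
  rot[12] = rkiwi$extraterrest
  rot[13] = kiwi$extraterrestr
  rot[14] = iwi$extraterrestrk
  rot[15] = wi$extraterrestrki
  rot[16] = i$extraterrestrkiw
  rot[17] = $extraterrestrkiwi
Sorted (with $ < everything):
  sorted[0] = $extraterrestrkiwi  (last char: 'i')
  sorted[1] = aterrestrkiwi$extr  (last char: 'r')
  sorted[2] = errestrkiwi$extrat  (last char: 't')
  sorted[3] = estrkiwi$extraterr  (last char: 'r')
  sorted[4] = extraterrestrkiwi$  (last char: '$')
  sorted[5] = i$extraterrestrkiw  (last char: 'w')
  sorted[6] = iwi$extraterrestrk  (last char: 'k')
  sorted[7] = kiwi$extraterrestr  (last char: 'r')
  sorted[8] = raterrestrkiwi$ext  (last char: 't')
  sorted[9] = restrkiwi$extrater  (last char: 'r')
  sorted[10] = rkiwi$extraterrest  (last char: 't')
  sorted[11] = rrestrkiwi$extrate  (last char: 'e')
  sorted[12] = strkiwi$extraterre  (last char: 'e')
  sorted[13] = terrestrkiwi$extra  (last char: 'a')
  sorted[14] = traterrestrkiwi$ex  (last char: 'x')
  sorted[15] = trkiwi$extraterres  (last char: 's')
  sorted[16] = wi$extraterrestrki  (last char: 'i')
  sorted[17] = xtraterrestrkiwi$e  (last char: 'e')
Last column: irtr$wkrtrteeaxsie
Original string S is at sorted index 4

Answer: irtr$wkrtrteeaxsie
4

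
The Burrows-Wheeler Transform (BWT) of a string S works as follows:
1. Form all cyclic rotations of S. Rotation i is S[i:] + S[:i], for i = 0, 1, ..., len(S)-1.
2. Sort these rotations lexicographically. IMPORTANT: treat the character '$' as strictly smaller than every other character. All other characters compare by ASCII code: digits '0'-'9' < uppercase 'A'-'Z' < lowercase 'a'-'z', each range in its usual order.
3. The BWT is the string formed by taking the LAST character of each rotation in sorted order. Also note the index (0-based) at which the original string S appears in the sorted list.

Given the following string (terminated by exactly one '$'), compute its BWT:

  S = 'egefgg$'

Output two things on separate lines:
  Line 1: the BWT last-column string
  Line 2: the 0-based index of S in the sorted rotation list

All 7 rotations (rotation i = S[i:]+S[:i]):
  rot[0] = egefgg$
  rot[1] = gefgg$e
  rot[2] = efgg$eg
  rot[3] = fgg$ege
  rot[4] = gg$egef
  rot[5] = g$egefg
  rot[6] = $egefgg
Sorted (with $ < everything):
  sorted[0] = $egefgg  (last char: 'g')
  sorted[1] = efgg$eg  (last char: 'g')
  sorted[2] = egefgg$  (last char: '$')
  sorted[3] = fgg$ege  (last char: 'e')
  sorted[4] = g$egefg  (last char: 'g')
  sorted[5] = gefgg$e  (last char: 'e')
  sorted[6] = gg$egef  (last char: 'f')
Last column: gg$egef
Original string S is at sorted index 2

Answer: gg$egef
2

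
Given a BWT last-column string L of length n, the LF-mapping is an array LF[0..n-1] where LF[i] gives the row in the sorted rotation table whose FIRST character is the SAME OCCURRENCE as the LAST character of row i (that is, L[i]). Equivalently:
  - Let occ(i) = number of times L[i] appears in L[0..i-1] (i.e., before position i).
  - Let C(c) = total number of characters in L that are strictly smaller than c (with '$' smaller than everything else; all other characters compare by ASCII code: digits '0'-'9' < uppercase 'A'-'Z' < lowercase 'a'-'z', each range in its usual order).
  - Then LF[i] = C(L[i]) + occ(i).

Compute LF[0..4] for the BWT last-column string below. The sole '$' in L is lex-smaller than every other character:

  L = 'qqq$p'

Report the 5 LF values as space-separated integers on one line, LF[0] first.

Char counts: '$':1, 'p':1, 'q':3
C (first-col start): C('$')=0, C('p')=1, C('q')=2
L[0]='q': occ=0, LF[0]=C('q')+0=2+0=2
L[1]='q': occ=1, LF[1]=C('q')+1=2+1=3
L[2]='q': occ=2, LF[2]=C('q')+2=2+2=4
L[3]='$': occ=0, LF[3]=C('$')+0=0+0=0
L[4]='p': occ=0, LF[4]=C('p')+0=1+0=1

Answer: 2 3 4 0 1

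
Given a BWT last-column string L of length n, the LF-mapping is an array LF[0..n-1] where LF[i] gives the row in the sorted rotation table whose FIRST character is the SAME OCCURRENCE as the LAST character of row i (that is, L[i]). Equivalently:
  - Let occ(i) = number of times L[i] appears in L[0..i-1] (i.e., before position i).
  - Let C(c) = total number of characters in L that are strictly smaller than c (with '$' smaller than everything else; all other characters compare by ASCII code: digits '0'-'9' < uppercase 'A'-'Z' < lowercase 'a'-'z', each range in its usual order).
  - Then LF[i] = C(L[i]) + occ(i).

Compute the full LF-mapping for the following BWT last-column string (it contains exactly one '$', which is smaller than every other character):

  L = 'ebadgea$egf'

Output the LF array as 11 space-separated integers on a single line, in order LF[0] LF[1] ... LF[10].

Char counts: '$':1, 'a':2, 'b':1, 'd':1, 'e':3, 'f':1, 'g':2
C (first-col start): C('$')=0, C('a')=1, C('b')=3, C('d')=4, C('e')=5, C('f')=8, C('g')=9
L[0]='e': occ=0, LF[0]=C('e')+0=5+0=5
L[1]='b': occ=0, LF[1]=C('b')+0=3+0=3
L[2]='a': occ=0, LF[2]=C('a')+0=1+0=1
L[3]='d': occ=0, LF[3]=C('d')+0=4+0=4
L[4]='g': occ=0, LF[4]=C('g')+0=9+0=9
L[5]='e': occ=1, LF[5]=C('e')+1=5+1=6
L[6]='a': occ=1, LF[6]=C('a')+1=1+1=2
L[7]='$': occ=0, LF[7]=C('$')+0=0+0=0
L[8]='e': occ=2, LF[8]=C('e')+2=5+2=7
L[9]='g': occ=1, LF[9]=C('g')+1=9+1=10
L[10]='f': occ=0, LF[10]=C('f')+0=8+0=8

Answer: 5 3 1 4 9 6 2 0 7 10 8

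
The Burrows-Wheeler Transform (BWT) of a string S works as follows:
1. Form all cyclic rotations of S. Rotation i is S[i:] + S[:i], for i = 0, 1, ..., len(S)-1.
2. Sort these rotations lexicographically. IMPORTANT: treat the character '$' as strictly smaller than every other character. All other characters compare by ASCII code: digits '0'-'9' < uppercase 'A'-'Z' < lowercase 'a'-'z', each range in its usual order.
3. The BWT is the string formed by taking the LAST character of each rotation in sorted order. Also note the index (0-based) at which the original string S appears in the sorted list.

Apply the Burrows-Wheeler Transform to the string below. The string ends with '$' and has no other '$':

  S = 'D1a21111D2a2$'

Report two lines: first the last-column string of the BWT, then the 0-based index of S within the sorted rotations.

All 13 rotations (rotation i = S[i:]+S[:i]):
  rot[0] = D1a21111D2a2$
  rot[1] = 1a21111D2a2$D
  rot[2] = a21111D2a2$D1
  rot[3] = 21111D2a2$D1a
  rot[4] = 1111D2a2$D1a2
  rot[5] = 111D2a2$D1a21
  rot[6] = 11D2a2$D1a211
  rot[7] = 1D2a2$D1a2111
  rot[8] = D2a2$D1a21111
  rot[9] = 2a2$D1a21111D
  rot[10] = a2$D1a21111D2
  rot[11] = 2$D1a21111D2a
  rot[12] = $D1a21111D2a2
Sorted (with $ < everything):
  sorted[0] = $D1a21111D2a2  (last char: '2')
  sorted[1] = 1111D2a2$D1a2  (last char: '2')
  sorted[2] = 111D2a2$D1a21  (last char: '1')
  sorted[3] = 11D2a2$D1a211  (last char: '1')
  sorted[4] = 1D2a2$D1a2111  (last char: '1')
  sorted[5] = 1a21111D2a2$D  (last char: 'D')
  sorted[6] = 2$D1a21111D2a  (last char: 'a')
  sorted[7] = 21111D2a2$D1a  (last char: 'a')
  sorted[8] = 2a2$D1a21111D  (last char: 'D')
  sorted[9] = D1a21111D2a2$  (last char: '$')
  sorted[10] = D2a2$D1a21111  (last char: '1')
  sorted[11] = a2$D1a21111D2  (last char: '2')
  sorted[12] = a21111D2a2$D1  (last char: '1')
Last column: 22111DaaD$121
Original string S is at sorted index 9

Answer: 22111DaaD$121
9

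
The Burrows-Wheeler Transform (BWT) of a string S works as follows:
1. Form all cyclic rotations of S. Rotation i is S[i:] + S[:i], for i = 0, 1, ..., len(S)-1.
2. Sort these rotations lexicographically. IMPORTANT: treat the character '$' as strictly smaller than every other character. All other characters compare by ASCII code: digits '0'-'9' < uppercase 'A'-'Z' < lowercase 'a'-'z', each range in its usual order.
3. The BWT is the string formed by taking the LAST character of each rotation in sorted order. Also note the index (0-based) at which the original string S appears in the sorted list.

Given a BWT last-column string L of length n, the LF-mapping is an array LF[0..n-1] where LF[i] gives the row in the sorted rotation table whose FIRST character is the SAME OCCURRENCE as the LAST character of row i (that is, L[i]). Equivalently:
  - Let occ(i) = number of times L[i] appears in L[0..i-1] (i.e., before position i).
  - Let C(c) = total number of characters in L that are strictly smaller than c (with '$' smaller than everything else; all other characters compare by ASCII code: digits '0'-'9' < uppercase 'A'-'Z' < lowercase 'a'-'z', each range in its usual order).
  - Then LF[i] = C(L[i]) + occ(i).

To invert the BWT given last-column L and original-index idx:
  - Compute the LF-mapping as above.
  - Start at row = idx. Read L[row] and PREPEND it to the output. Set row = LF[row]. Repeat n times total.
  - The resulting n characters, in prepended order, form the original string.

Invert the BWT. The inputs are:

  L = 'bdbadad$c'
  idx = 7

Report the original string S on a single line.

LF mapping: 3 6 4 1 7 2 8 0 5
Walk LF starting at row 7, prepending L[row]:
  step 1: row=7, L[7]='$', prepend. Next row=LF[7]=0
  step 2: row=0, L[0]='b', prepend. Next row=LF[0]=3
  step 3: row=3, L[3]='a', prepend. Next row=LF[3]=1
  step 4: row=1, L[1]='d', prepend. Next row=LF[1]=6
  step 5: row=6, L[6]='d', prepend. Next row=LF[6]=8
  step 6: row=8, L[8]='c', prepend. Next row=LF[8]=5
  step 7: row=5, L[5]='a', prepend. Next row=LF[5]=2
  step 8: row=2, L[2]='b', prepend. Next row=LF[2]=4
  step 9: row=4, L[4]='d', prepend. Next row=LF[4]=7
Reversed output: dbacddab$

Answer: dbacddab$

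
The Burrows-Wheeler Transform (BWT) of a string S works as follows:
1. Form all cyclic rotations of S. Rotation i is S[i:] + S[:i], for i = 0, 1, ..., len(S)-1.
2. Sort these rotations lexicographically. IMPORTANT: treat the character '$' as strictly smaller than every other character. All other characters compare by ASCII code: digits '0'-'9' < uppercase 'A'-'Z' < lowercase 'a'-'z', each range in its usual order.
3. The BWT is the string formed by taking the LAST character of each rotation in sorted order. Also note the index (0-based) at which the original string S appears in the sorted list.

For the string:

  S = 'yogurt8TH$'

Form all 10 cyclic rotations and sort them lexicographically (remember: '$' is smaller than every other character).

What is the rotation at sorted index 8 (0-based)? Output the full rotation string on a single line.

Answer: urt8TH$yog

Derivation:
All 10 rotations (rotation i = S[i:]+S[:i]):
  rot[0] = yogurt8TH$
  rot[1] = ogurt8TH$y
  rot[2] = gurt8TH$yo
  rot[3] = urt8TH$yog
  rot[4] = rt8TH$yogu
  rot[5] = t8TH$yogur
  rot[6] = 8TH$yogurt
  rot[7] = TH$yogurt8
  rot[8] = H$yogurt8T
  rot[9] = $yogurt8TH
Sorted (with $ < everything):
  sorted[0] = $yogurt8TH
  sorted[1] = 8TH$yogurt
  sorted[2] = H$yogurt8T
  sorted[3] = TH$yogurt8
  sorted[4] = gurt8TH$yo
  sorted[5] = ogurt8TH$y
  sorted[6] = rt8TH$yogu
  sorted[7] = t8TH$yogur
  sorted[8] = urt8TH$yog
  sorted[9] = yogurt8TH$
sorted[8] = urt8TH$yog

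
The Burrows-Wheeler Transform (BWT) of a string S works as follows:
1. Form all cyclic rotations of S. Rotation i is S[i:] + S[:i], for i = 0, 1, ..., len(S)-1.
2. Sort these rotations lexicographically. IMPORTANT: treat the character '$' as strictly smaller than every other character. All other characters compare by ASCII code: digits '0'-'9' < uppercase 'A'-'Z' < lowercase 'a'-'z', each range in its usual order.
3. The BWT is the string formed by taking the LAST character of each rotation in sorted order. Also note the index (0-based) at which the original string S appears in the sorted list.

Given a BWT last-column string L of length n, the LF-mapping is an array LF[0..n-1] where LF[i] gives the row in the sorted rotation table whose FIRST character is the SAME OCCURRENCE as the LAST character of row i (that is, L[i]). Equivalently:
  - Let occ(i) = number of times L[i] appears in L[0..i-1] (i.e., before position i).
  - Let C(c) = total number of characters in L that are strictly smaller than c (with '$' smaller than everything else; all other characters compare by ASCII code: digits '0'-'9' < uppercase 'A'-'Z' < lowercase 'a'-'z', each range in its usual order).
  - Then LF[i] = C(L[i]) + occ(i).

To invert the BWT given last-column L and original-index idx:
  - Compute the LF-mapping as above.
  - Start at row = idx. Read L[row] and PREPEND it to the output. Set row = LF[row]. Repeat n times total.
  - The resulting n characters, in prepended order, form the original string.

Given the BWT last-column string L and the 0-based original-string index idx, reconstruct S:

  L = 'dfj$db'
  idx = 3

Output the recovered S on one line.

Answer: dfbjd$

Derivation:
LF mapping: 2 4 5 0 3 1
Walk LF starting at row 3, prepending L[row]:
  step 1: row=3, L[3]='$', prepend. Next row=LF[3]=0
  step 2: row=0, L[0]='d', prepend. Next row=LF[0]=2
  step 3: row=2, L[2]='j', prepend. Next row=LF[2]=5
  step 4: row=5, L[5]='b', prepend. Next row=LF[5]=1
  step 5: row=1, L[1]='f', prepend. Next row=LF[1]=4
  step 6: row=4, L[4]='d', prepend. Next row=LF[4]=3
Reversed output: dfbjd$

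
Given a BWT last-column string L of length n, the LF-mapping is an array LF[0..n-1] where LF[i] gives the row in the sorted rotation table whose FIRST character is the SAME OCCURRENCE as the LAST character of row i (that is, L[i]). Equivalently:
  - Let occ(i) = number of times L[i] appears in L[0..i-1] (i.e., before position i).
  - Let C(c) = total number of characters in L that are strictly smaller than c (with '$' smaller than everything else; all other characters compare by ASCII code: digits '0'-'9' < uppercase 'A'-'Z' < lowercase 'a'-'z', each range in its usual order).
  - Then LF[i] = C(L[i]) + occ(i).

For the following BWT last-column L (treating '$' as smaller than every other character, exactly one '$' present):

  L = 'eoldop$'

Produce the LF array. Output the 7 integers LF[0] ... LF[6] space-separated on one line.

Answer: 2 4 3 1 5 6 0

Derivation:
Char counts: '$':1, 'd':1, 'e':1, 'l':1, 'o':2, 'p':1
C (first-col start): C('$')=0, C('d')=1, C('e')=2, C('l')=3, C('o')=4, C('p')=6
L[0]='e': occ=0, LF[0]=C('e')+0=2+0=2
L[1]='o': occ=0, LF[1]=C('o')+0=4+0=4
L[2]='l': occ=0, LF[2]=C('l')+0=3+0=3
L[3]='d': occ=0, LF[3]=C('d')+0=1+0=1
L[4]='o': occ=1, LF[4]=C('o')+1=4+1=5
L[5]='p': occ=0, LF[5]=C('p')+0=6+0=6
L[6]='$': occ=0, LF[6]=C('$')+0=0+0=0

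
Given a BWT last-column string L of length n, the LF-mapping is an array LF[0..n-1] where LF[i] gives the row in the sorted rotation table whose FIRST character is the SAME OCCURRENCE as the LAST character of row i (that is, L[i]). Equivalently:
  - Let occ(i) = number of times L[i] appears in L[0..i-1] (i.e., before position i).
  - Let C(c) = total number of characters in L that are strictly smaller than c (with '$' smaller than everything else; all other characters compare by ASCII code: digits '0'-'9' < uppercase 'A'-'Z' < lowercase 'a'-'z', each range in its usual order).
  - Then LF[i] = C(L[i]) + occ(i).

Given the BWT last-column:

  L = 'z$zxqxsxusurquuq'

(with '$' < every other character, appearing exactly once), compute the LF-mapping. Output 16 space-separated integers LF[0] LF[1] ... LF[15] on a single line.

Answer: 14 0 15 11 1 12 5 13 7 6 8 4 2 9 10 3

Derivation:
Char counts: '$':1, 'q':3, 'r':1, 's':2, 'u':4, 'x':3, 'z':2
C (first-col start): C('$')=0, C('q')=1, C('r')=4, C('s')=5, C('u')=7, C('x')=11, C('z')=14
L[0]='z': occ=0, LF[0]=C('z')+0=14+0=14
L[1]='$': occ=0, LF[1]=C('$')+0=0+0=0
L[2]='z': occ=1, LF[2]=C('z')+1=14+1=15
L[3]='x': occ=0, LF[3]=C('x')+0=11+0=11
L[4]='q': occ=0, LF[4]=C('q')+0=1+0=1
L[5]='x': occ=1, LF[5]=C('x')+1=11+1=12
L[6]='s': occ=0, LF[6]=C('s')+0=5+0=5
L[7]='x': occ=2, LF[7]=C('x')+2=11+2=13
L[8]='u': occ=0, LF[8]=C('u')+0=7+0=7
L[9]='s': occ=1, LF[9]=C('s')+1=5+1=6
L[10]='u': occ=1, LF[10]=C('u')+1=7+1=8
L[11]='r': occ=0, LF[11]=C('r')+0=4+0=4
L[12]='q': occ=1, LF[12]=C('q')+1=1+1=2
L[13]='u': occ=2, LF[13]=C('u')+2=7+2=9
L[14]='u': occ=3, LF[14]=C('u')+3=7+3=10
L[15]='q': occ=2, LF[15]=C('q')+2=1+2=3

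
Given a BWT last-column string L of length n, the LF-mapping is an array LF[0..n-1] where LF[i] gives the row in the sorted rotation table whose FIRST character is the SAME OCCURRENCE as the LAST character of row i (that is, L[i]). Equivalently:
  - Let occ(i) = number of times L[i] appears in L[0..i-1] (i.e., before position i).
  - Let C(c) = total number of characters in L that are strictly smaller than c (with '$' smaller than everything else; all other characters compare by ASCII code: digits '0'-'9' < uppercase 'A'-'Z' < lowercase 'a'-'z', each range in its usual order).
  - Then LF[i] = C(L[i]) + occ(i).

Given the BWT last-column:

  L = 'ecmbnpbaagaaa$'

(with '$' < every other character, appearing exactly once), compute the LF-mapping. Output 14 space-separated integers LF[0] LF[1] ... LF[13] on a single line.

Answer: 9 8 11 6 12 13 7 1 2 10 3 4 5 0

Derivation:
Char counts: '$':1, 'a':5, 'b':2, 'c':1, 'e':1, 'g':1, 'm':1, 'n':1, 'p':1
C (first-col start): C('$')=0, C('a')=1, C('b')=6, C('c')=8, C('e')=9, C('g')=10, C('m')=11, C('n')=12, C('p')=13
L[0]='e': occ=0, LF[0]=C('e')+0=9+0=9
L[1]='c': occ=0, LF[1]=C('c')+0=8+0=8
L[2]='m': occ=0, LF[2]=C('m')+0=11+0=11
L[3]='b': occ=0, LF[3]=C('b')+0=6+0=6
L[4]='n': occ=0, LF[4]=C('n')+0=12+0=12
L[5]='p': occ=0, LF[5]=C('p')+0=13+0=13
L[6]='b': occ=1, LF[6]=C('b')+1=6+1=7
L[7]='a': occ=0, LF[7]=C('a')+0=1+0=1
L[8]='a': occ=1, LF[8]=C('a')+1=1+1=2
L[9]='g': occ=0, LF[9]=C('g')+0=10+0=10
L[10]='a': occ=2, LF[10]=C('a')+2=1+2=3
L[11]='a': occ=3, LF[11]=C('a')+3=1+3=4
L[12]='a': occ=4, LF[12]=C('a')+4=1+4=5
L[13]='$': occ=0, LF[13]=C('$')+0=0+0=0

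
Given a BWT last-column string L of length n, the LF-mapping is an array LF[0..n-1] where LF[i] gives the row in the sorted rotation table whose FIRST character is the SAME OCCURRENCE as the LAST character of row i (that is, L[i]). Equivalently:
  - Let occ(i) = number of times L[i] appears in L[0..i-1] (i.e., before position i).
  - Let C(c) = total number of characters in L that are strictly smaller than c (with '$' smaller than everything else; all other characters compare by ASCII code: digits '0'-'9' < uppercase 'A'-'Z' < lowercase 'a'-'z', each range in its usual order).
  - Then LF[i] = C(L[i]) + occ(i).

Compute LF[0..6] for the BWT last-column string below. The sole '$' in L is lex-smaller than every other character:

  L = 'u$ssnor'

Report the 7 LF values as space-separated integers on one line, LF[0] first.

Char counts: '$':1, 'n':1, 'o':1, 'r':1, 's':2, 'u':1
C (first-col start): C('$')=0, C('n')=1, C('o')=2, C('r')=3, C('s')=4, C('u')=6
L[0]='u': occ=0, LF[0]=C('u')+0=6+0=6
L[1]='$': occ=0, LF[1]=C('$')+0=0+0=0
L[2]='s': occ=0, LF[2]=C('s')+0=4+0=4
L[3]='s': occ=1, LF[3]=C('s')+1=4+1=5
L[4]='n': occ=0, LF[4]=C('n')+0=1+0=1
L[5]='o': occ=0, LF[5]=C('o')+0=2+0=2
L[6]='r': occ=0, LF[6]=C('r')+0=3+0=3

Answer: 6 0 4 5 1 2 3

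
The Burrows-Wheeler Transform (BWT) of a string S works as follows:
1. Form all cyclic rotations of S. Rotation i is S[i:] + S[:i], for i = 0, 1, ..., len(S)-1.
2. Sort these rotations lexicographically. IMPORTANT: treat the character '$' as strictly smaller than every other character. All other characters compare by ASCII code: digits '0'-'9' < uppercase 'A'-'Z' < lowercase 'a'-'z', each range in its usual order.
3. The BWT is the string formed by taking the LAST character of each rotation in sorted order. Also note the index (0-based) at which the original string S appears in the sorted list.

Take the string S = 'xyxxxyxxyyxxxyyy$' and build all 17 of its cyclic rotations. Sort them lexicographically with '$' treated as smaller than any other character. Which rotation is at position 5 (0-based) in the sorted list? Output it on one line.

Answer: xxyyy$xyxxxyxxyyx

Derivation:
All 17 rotations (rotation i = S[i:]+S[:i]):
  rot[0] = xyxxxyxxyyxxxyyy$
  rot[1] = yxxxyxxyyxxxyyy$x
  rot[2] = xxxyxxyyxxxyyy$xy
  rot[3] = xxyxxyyxxxyyy$xyx
  rot[4] = xyxxyyxxxyyy$xyxx
  rot[5] = yxxyyxxxyyy$xyxxx
  rot[6] = xxyyxxxyyy$xyxxxy
  rot[7] = xyyxxxyyy$xyxxxyx
  rot[8] = yyxxxyyy$xyxxxyxx
  rot[9] = yxxxyyy$xyxxxyxxy
  rot[10] = xxxyyy$xyxxxyxxyy
  rot[11] = xxyyy$xyxxxyxxyyx
  rot[12] = xyyy$xyxxxyxxyyxx
  rot[13] = yyy$xyxxxyxxyyxxx
  rot[14] = yy$xyxxxyxxyyxxxy
  rot[15] = y$xyxxxyxxyyxxxyy
  rot[16] = $xyxxxyxxyyxxxyyy
Sorted (with $ < everything):
  sorted[0] = $xyxxxyxxyyxxxyyy
  sorted[1] = xxxyxxyyxxxyyy$xy
  sorted[2] = xxxyyy$xyxxxyxxyy
  sorted[3] = xxyxxyyxxxyyy$xyx
  sorted[4] = xxyyxxxyyy$xyxxxy
  sorted[5] = xxyyy$xyxxxyxxyyx
  sorted[6] = xyxxxyxxyyxxxyyy$
  sorted[7] = xyxxyyxxxyyy$xyxx
  sorted[8] = xyyxxxyyy$xyxxxyx
  sorted[9] = xyyy$xyxxxyxxyyxx
  sorted[10] = y$xyxxxyxxyyxxxyy
  sorted[11] = yxxxyxxyyxxxyyy$x
  sorted[12] = yxxxyyy$xyxxxyxxy
  sorted[13] = yxxyyxxxyyy$xyxxx
  sorted[14] = yy$xyxxxyxxyyxxxy
  sorted[15] = yyxxxyyy$xyxxxyxx
  sorted[16] = yyy$xyxxxyxxyyxxx
sorted[5] = xxyyy$xyxxxyxxyyx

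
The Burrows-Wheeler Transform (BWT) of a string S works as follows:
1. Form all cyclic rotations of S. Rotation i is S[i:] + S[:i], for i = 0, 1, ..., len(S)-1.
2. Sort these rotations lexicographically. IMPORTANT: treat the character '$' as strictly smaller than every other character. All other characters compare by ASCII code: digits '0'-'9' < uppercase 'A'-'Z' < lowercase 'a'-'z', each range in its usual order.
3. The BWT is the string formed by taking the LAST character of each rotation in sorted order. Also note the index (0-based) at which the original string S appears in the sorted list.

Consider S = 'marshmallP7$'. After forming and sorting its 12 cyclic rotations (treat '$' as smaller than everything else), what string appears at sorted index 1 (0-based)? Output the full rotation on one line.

All 12 rotations (rotation i = S[i:]+S[:i]):
  rot[0] = marshmallP7$
  rot[1] = arshmallP7$m
  rot[2] = rshmallP7$ma
  rot[3] = shmallP7$mar
  rot[4] = hmallP7$mars
  rot[5] = mallP7$marsh
  rot[6] = allP7$marshm
  rot[7] = llP7$marshma
  rot[8] = lP7$marshmal
  rot[9] = P7$marshmall
  rot[10] = 7$marshmallP
  rot[11] = $marshmallP7
Sorted (with $ < everything):
  sorted[0] = $marshmallP7
  sorted[1] = 7$marshmallP
  sorted[2] = P7$marshmall
  sorted[3] = allP7$marshm
  sorted[4] = arshmallP7$m
  sorted[5] = hmallP7$mars
  sorted[6] = lP7$marshmal
  sorted[7] = llP7$marshma
  sorted[8] = mallP7$marsh
  sorted[9] = marshmallP7$
  sorted[10] = rshmallP7$ma
  sorted[11] = shmallP7$mar
sorted[1] = 7$marshmallP

Answer: 7$marshmallP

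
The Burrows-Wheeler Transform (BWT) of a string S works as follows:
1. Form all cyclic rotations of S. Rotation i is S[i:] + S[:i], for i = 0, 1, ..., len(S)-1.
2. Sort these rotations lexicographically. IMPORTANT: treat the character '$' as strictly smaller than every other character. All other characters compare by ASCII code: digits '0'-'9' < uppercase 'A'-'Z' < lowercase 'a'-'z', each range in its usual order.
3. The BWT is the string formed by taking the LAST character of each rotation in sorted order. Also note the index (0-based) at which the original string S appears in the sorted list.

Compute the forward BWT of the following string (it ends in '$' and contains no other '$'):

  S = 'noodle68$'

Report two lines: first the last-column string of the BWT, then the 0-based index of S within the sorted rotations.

Answer: 8e6old$on
6

Derivation:
All 9 rotations (rotation i = S[i:]+S[:i]):
  rot[0] = noodle68$
  rot[1] = oodle68$n
  rot[2] = odle68$no
  rot[3] = dle68$noo
  rot[4] = le68$nood
  rot[5] = e68$noodl
  rot[6] = 68$noodle
  rot[7] = 8$noodle6
  rot[8] = $noodle68
Sorted (with $ < everything):
  sorted[0] = $noodle68  (last char: '8')
  sorted[1] = 68$noodle  (last char: 'e')
  sorted[2] = 8$noodle6  (last char: '6')
  sorted[3] = dle68$noo  (last char: 'o')
  sorted[4] = e68$noodl  (last char: 'l')
  sorted[5] = le68$nood  (last char: 'd')
  sorted[6] = noodle68$  (last char: '$')
  sorted[7] = odle68$no  (last char: 'o')
  sorted[8] = oodle68$n  (last char: 'n')
Last column: 8e6old$on
Original string S is at sorted index 6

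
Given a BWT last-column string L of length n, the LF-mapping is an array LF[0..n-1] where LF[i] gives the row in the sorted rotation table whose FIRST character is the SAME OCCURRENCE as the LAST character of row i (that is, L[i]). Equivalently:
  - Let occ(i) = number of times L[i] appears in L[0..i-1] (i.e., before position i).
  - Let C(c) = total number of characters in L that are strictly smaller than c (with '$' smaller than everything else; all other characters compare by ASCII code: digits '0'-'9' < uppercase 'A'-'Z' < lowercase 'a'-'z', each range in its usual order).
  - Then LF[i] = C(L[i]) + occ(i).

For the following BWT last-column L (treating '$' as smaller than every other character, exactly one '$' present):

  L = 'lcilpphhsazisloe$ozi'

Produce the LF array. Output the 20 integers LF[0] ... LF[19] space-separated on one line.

Answer: 9 2 6 10 14 15 4 5 16 1 18 7 17 11 12 3 0 13 19 8

Derivation:
Char counts: '$':1, 'a':1, 'c':1, 'e':1, 'h':2, 'i':3, 'l':3, 'o':2, 'p':2, 's':2, 'z':2
C (first-col start): C('$')=0, C('a')=1, C('c')=2, C('e')=3, C('h')=4, C('i')=6, C('l')=9, C('o')=12, C('p')=14, C('s')=16, C('z')=18
L[0]='l': occ=0, LF[0]=C('l')+0=9+0=9
L[1]='c': occ=0, LF[1]=C('c')+0=2+0=2
L[2]='i': occ=0, LF[2]=C('i')+0=6+0=6
L[3]='l': occ=1, LF[3]=C('l')+1=9+1=10
L[4]='p': occ=0, LF[4]=C('p')+0=14+0=14
L[5]='p': occ=1, LF[5]=C('p')+1=14+1=15
L[6]='h': occ=0, LF[6]=C('h')+0=4+0=4
L[7]='h': occ=1, LF[7]=C('h')+1=4+1=5
L[8]='s': occ=0, LF[8]=C('s')+0=16+0=16
L[9]='a': occ=0, LF[9]=C('a')+0=1+0=1
L[10]='z': occ=0, LF[10]=C('z')+0=18+0=18
L[11]='i': occ=1, LF[11]=C('i')+1=6+1=7
L[12]='s': occ=1, LF[12]=C('s')+1=16+1=17
L[13]='l': occ=2, LF[13]=C('l')+2=9+2=11
L[14]='o': occ=0, LF[14]=C('o')+0=12+0=12
L[15]='e': occ=0, LF[15]=C('e')+0=3+0=3
L[16]='$': occ=0, LF[16]=C('$')+0=0+0=0
L[17]='o': occ=1, LF[17]=C('o')+1=12+1=13
L[18]='z': occ=1, LF[18]=C('z')+1=18+1=19
L[19]='i': occ=2, LF[19]=C('i')+2=6+2=8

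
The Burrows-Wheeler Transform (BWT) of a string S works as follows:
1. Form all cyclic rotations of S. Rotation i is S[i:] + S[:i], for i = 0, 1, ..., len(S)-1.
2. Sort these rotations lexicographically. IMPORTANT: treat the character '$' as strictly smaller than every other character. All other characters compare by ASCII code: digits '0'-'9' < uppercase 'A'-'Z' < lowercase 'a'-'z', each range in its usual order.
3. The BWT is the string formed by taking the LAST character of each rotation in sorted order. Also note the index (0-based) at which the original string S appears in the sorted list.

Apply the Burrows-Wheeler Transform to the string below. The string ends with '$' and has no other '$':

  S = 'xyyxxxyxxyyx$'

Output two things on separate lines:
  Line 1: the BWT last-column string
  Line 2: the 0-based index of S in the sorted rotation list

All 13 rotations (rotation i = S[i:]+S[:i]):
  rot[0] = xyyxxxyxxyyx$
  rot[1] = yyxxxyxxyyx$x
  rot[2] = yxxxyxxyyx$xy
  rot[3] = xxxyxxyyx$xyy
  rot[4] = xxyxxyyx$xyyx
  rot[5] = xyxxyyx$xyyxx
  rot[6] = yxxyyx$xyyxxx
  rot[7] = xxyyx$xyyxxxy
  rot[8] = xyyx$xyyxxxyx
  rot[9] = yyx$xyyxxxyxx
  rot[10] = yx$xyyxxxyxxy
  rot[11] = x$xyyxxxyxxyy
  rot[12] = $xyyxxxyxxyyx
Sorted (with $ < everything):
  sorted[0] = $xyyxxxyxxyyx  (last char: 'x')
  sorted[1] = x$xyyxxxyxxyy  (last char: 'y')
  sorted[2] = xxxyxxyyx$xyy  (last char: 'y')
  sorted[3] = xxyxxyyx$xyyx  (last char: 'x')
  sorted[4] = xxyyx$xyyxxxy  (last char: 'y')
  sorted[5] = xyxxyyx$xyyxx  (last char: 'x')
  sorted[6] = xyyx$xyyxxxyx  (last char: 'x')
  sorted[7] = xyyxxxyxxyyx$  (last char: '$')
  sorted[8] = yx$xyyxxxyxxy  (last char: 'y')
  sorted[9] = yxxxyxxyyx$xy  (last char: 'y')
  sorted[10] = yxxyyx$xyyxxx  (last char: 'x')
  sorted[11] = yyx$xyyxxxyxx  (last char: 'x')
  sorted[12] = yyxxxyxxyyx$x  (last char: 'x')
Last column: xyyxyxx$yyxxx
Original string S is at sorted index 7

Answer: xyyxyxx$yyxxx
7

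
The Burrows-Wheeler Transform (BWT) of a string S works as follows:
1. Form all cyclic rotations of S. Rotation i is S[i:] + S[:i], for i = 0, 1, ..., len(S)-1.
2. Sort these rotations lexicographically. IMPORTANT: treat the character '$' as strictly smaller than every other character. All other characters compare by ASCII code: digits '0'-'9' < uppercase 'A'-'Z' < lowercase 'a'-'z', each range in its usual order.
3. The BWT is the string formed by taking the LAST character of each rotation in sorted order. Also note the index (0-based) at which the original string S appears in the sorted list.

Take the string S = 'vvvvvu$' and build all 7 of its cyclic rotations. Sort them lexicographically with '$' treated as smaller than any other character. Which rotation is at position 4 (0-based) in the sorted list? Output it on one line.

Answer: vvvu$vv

Derivation:
All 7 rotations (rotation i = S[i:]+S[:i]):
  rot[0] = vvvvvu$
  rot[1] = vvvvu$v
  rot[2] = vvvu$vv
  rot[3] = vvu$vvv
  rot[4] = vu$vvvv
  rot[5] = u$vvvvv
  rot[6] = $vvvvvu
Sorted (with $ < everything):
  sorted[0] = $vvvvvu
  sorted[1] = u$vvvvv
  sorted[2] = vu$vvvv
  sorted[3] = vvu$vvv
  sorted[4] = vvvu$vv
  sorted[5] = vvvvu$v
  sorted[6] = vvvvvu$
sorted[4] = vvvu$vv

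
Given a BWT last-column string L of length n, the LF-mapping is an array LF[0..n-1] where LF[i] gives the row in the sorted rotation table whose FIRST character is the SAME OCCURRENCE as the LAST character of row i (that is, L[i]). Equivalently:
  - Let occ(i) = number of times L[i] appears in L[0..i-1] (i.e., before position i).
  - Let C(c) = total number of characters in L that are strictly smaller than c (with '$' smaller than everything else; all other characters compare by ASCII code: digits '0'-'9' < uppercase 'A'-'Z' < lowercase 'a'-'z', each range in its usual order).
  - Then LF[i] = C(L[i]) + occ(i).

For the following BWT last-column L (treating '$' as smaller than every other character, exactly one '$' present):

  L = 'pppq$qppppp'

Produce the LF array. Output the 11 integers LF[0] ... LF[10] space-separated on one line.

Char counts: '$':1, 'p':8, 'q':2
C (first-col start): C('$')=0, C('p')=1, C('q')=9
L[0]='p': occ=0, LF[0]=C('p')+0=1+0=1
L[1]='p': occ=1, LF[1]=C('p')+1=1+1=2
L[2]='p': occ=2, LF[2]=C('p')+2=1+2=3
L[3]='q': occ=0, LF[3]=C('q')+0=9+0=9
L[4]='$': occ=0, LF[4]=C('$')+0=0+0=0
L[5]='q': occ=1, LF[5]=C('q')+1=9+1=10
L[6]='p': occ=3, LF[6]=C('p')+3=1+3=4
L[7]='p': occ=4, LF[7]=C('p')+4=1+4=5
L[8]='p': occ=5, LF[8]=C('p')+5=1+5=6
L[9]='p': occ=6, LF[9]=C('p')+6=1+6=7
L[10]='p': occ=7, LF[10]=C('p')+7=1+7=8

Answer: 1 2 3 9 0 10 4 5 6 7 8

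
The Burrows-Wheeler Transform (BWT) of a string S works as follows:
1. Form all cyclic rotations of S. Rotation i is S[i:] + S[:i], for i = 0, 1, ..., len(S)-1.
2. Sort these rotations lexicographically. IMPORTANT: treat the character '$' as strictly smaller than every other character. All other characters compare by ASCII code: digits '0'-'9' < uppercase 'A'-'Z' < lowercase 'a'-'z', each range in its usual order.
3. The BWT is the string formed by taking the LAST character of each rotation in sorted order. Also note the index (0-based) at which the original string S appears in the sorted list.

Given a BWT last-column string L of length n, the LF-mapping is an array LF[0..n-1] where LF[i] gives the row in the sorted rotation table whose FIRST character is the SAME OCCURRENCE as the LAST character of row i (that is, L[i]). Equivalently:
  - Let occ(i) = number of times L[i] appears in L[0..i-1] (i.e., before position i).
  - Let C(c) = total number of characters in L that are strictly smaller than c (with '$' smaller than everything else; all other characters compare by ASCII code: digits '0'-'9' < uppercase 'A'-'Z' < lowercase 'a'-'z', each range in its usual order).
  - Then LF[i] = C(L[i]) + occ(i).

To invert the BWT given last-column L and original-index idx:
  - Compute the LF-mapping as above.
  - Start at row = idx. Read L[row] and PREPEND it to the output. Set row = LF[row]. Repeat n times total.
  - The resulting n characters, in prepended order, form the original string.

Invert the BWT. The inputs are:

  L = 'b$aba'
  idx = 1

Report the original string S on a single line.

LF mapping: 3 0 1 4 2
Walk LF starting at row 1, prepending L[row]:
  step 1: row=1, L[1]='$', prepend. Next row=LF[1]=0
  step 2: row=0, L[0]='b', prepend. Next row=LF[0]=3
  step 3: row=3, L[3]='b', prepend. Next row=LF[3]=4
  step 4: row=4, L[4]='a', prepend. Next row=LF[4]=2
  step 5: row=2, L[2]='a', prepend. Next row=LF[2]=1
Reversed output: aabb$

Answer: aabb$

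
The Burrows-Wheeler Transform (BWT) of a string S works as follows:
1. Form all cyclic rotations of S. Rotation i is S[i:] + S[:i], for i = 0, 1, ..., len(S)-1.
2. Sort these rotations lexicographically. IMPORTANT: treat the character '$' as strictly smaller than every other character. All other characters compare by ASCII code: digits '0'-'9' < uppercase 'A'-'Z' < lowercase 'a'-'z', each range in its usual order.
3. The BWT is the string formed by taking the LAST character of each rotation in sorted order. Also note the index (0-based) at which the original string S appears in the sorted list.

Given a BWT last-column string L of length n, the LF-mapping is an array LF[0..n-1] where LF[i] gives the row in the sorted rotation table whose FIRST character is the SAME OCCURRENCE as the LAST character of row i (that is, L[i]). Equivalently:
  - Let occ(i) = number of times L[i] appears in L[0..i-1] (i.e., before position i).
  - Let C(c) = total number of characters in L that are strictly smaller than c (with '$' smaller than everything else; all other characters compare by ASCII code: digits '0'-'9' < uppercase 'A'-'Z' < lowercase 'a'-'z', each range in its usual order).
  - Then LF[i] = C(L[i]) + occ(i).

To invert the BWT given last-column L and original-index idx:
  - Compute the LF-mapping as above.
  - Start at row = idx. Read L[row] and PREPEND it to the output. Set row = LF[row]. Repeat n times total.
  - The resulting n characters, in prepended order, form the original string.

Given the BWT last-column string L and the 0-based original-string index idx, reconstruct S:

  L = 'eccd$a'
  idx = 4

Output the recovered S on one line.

Answer: dccae$

Derivation:
LF mapping: 5 2 3 4 0 1
Walk LF starting at row 4, prepending L[row]:
  step 1: row=4, L[4]='$', prepend. Next row=LF[4]=0
  step 2: row=0, L[0]='e', prepend. Next row=LF[0]=5
  step 3: row=5, L[5]='a', prepend. Next row=LF[5]=1
  step 4: row=1, L[1]='c', prepend. Next row=LF[1]=2
  step 5: row=2, L[2]='c', prepend. Next row=LF[2]=3
  step 6: row=3, L[3]='d', prepend. Next row=LF[3]=4
Reversed output: dccae$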